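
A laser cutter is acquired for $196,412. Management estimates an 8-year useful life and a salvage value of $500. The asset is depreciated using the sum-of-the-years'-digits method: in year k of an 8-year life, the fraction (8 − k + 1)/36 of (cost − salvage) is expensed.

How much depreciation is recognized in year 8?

Depreciable base = $196,412 − $500 = $195,912.
Sum of the years' digits = 8+7+6+5+4+3+2+1 = 36.
Year 1: $195,912 × 8/36 = $43,536. Book value $152,876.
Year 2: $195,912 × 7/36 = $38,094. Book value $114,782.
Year 3: $195,912 × 6/36 = $32,652. Book value $82,130.
Year 4: $195,912 × 5/36 = $27,210. Book value $54,920.
Year 5: $195,912 × 4/36 = $21,768. Book value $33,152.
Year 6: $195,912 × 3/36 = $16,326. Book value $16,826.
Year 7: $195,912 × 2/36 = $10,884. Book value $5,942.
Year 8: $195,912 × 1/36 = $5,442. Book value $500.

$5,442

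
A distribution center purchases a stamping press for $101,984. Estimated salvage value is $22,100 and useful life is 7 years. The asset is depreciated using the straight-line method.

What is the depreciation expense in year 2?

$11,412

Depreciable base = $101,984 − $22,100 = $79,884.
Annual expense = $79,884 / 7 = $11,412.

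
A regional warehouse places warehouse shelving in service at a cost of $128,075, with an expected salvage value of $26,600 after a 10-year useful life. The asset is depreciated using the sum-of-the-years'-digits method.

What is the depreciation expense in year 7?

$7,380

Depreciable base = $128,075 − $26,600 = $101,475.
Sum of the years' digits = 10+9+8+7+6+5+4+3+2+1 = 55.
Year 1: $101,475 × 10/55 = $18,450. Book value $109,625.
Year 2: $101,475 × 9/55 = $16,605. Book value $93,020.
Year 3: $101,475 × 8/55 = $14,760. Book value $78,260.
Year 4: $101,475 × 7/55 = $12,915. Book value $65,345.
Year 5: $101,475 × 6/55 = $11,070. Book value $54,275.
Year 6: $101,475 × 5/55 = $9,225. Book value $45,050.
Year 7: $101,475 × 4/55 = $7,380. Book value $37,670.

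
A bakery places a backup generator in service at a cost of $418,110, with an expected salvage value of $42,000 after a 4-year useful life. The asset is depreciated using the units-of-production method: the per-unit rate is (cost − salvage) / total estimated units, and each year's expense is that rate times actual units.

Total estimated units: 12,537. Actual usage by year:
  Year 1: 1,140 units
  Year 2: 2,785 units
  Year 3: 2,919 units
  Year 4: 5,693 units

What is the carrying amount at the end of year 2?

$300,360

Depreciable base = $418,110 − $42,000 = $376,110.
Rate = $376,110 / 12,537 units = $30 per unit.
Year 1: 1,140 × $30 = $34,200. Book value $383,910.
Year 2: 2,785 × $30 = $83,550. Book value $300,360.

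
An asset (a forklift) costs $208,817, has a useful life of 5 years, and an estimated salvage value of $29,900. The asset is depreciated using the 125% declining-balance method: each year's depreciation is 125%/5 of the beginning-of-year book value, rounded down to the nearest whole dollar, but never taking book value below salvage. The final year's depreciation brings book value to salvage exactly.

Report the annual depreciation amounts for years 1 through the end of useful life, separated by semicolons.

Depreciable base = $208,817 − $29,900 = $178,917.
Year 1: ⌊$208,817 × 125%/5⌋ = $52,204. Book value $156,613.
Year 2: ⌊$156,613 × 125%/5⌋ = $39,153. Book value $117,460.
Year 3: ⌊$117,460 × 125%/5⌋ = $29,365. Book value $88,095.
Year 4: ⌊$88,095 × 125%/5⌋ = $22,023. Book value $66,072.
Year 5 (final): $66,072 − $29,900 = $36,172. Book value $29,900.

$52,204; $39,153; $29,365; $22,023; $36,172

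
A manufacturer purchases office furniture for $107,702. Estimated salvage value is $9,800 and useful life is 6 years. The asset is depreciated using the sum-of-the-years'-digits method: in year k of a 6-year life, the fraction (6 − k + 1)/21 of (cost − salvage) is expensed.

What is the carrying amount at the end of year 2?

$56,420

Depreciable base = $107,702 − $9,800 = $97,902.
Sum of the years' digits = 6+5+4+3+2+1 = 21.
Year 1: $97,902 × 6/21 = $27,972. Book value $79,730.
Year 2: $97,902 × 5/21 = $23,310. Book value $56,420.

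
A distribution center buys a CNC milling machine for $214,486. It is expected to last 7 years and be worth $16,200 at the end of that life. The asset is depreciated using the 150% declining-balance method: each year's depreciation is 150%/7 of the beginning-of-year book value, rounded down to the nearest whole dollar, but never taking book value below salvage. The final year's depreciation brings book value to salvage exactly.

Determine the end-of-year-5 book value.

$64,229

Depreciable base = $214,486 − $16,200 = $198,286.
Year 1: ⌊$214,486 × 150%/7⌋ = $45,961. Book value $168,525.
Year 2: ⌊$168,525 × 150%/7⌋ = $36,112. Book value $132,413.
Year 3: ⌊$132,413 × 150%/7⌋ = $28,374. Book value $104,039.
Year 4: ⌊$104,039 × 150%/7⌋ = $22,294. Book value $81,745.
Year 5: ⌊$81,745 × 150%/7⌋ = $17,516. Book value $64,229.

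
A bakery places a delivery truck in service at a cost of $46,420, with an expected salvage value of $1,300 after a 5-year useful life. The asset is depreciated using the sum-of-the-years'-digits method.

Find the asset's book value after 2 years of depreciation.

$19,348

Depreciable base = $46,420 − $1,300 = $45,120.
Sum of the years' digits = 5+4+3+2+1 = 15.
Year 1: $45,120 × 5/15 = $15,040. Book value $31,380.
Year 2: $45,120 × 4/15 = $12,032. Book value $19,348.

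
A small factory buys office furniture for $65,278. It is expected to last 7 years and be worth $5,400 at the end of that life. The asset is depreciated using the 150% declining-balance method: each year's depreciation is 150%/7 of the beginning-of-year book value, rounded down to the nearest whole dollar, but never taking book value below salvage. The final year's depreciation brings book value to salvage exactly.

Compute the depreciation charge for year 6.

$4,189

Depreciable base = $65,278 − $5,400 = $59,878.
Year 1: ⌊$65,278 × 150%/7⌋ = $13,988. Book value $51,290.
Year 2: ⌊$51,290 × 150%/7⌋ = $10,990. Book value $40,300.
Year 3: ⌊$40,300 × 150%/7⌋ = $8,635. Book value $31,665.
Year 4: ⌊$31,665 × 150%/7⌋ = $6,785. Book value $24,880.
Year 5: ⌊$24,880 × 150%/7⌋ = $5,331. Book value $19,549.
Year 6: ⌊$19,549 × 150%/7⌋ = $4,189. Book value $15,360.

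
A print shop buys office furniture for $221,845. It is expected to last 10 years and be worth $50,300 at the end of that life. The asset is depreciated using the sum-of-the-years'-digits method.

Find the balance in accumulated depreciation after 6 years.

Depreciable base = $221,845 − $50,300 = $171,545.
Sum of the years' digits = 10+9+8+7+6+5+4+3+2+1 = 55.
Year 1: $171,545 × 10/55 = $31,190. Book value $190,655.
Year 2: $171,545 × 9/55 = $28,071. Book value $162,584.
Year 3: $171,545 × 8/55 = $24,952. Book value $137,632.
Year 4: $171,545 × 7/55 = $21,833. Book value $115,799.
Year 5: $171,545 × 6/55 = $18,714. Book value $97,085.
Year 6: $171,545 × 5/55 = $15,595. Book value $81,490.
Accumulated through year 6 = $221,845 − $81,490 = $140,355.

$140,355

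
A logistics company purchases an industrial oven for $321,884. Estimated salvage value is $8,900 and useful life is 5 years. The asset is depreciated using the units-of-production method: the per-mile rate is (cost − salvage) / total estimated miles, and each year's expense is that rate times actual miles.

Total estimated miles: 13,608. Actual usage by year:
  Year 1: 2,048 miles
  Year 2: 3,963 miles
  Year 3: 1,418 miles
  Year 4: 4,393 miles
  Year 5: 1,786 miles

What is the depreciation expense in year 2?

Depreciable base = $321,884 − $8,900 = $312,984.
Rate = $312,984 / 13,608 miles = $23 per mile.
Year 1: 2,048 × $23 = $47,104. Book value $274,780.
Year 2: 3,963 × $23 = $91,149. Book value $183,631.

$91,149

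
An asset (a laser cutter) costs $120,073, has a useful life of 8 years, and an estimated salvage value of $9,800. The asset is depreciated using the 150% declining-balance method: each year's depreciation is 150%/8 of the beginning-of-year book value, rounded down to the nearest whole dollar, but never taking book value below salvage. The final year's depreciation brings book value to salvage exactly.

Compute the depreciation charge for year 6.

$7,972

Depreciable base = $120,073 − $9,800 = $110,273.
Year 1: ⌊$120,073 × 150%/8⌋ = $22,513. Book value $97,560.
Year 2: ⌊$97,560 × 150%/8⌋ = $18,292. Book value $79,268.
Year 3: ⌊$79,268 × 150%/8⌋ = $14,862. Book value $64,406.
Year 4: ⌊$64,406 × 150%/8⌋ = $12,076. Book value $52,330.
Year 5: ⌊$52,330 × 150%/8⌋ = $9,811. Book value $42,519.
Year 6: ⌊$42,519 × 150%/8⌋ = $7,972. Book value $34,547.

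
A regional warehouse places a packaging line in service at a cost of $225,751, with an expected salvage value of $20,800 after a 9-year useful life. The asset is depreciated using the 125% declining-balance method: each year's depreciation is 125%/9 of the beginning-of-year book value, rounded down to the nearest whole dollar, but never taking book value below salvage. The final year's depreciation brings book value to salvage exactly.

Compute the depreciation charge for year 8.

$11,008

Depreciable base = $225,751 − $20,800 = $204,951.
Year 1: ⌊$225,751 × 125%/9⌋ = $31,354. Book value $194,397.
Year 2: ⌊$194,397 × 125%/9⌋ = $26,999. Book value $167,398.
Year 3: ⌊$167,398 × 125%/9⌋ = $23,249. Book value $144,149.
Year 4: ⌊$144,149 × 125%/9⌋ = $20,020. Book value $124,129.
Year 5: ⌊$124,129 × 125%/9⌋ = $17,240. Book value $106,889.
Year 6: ⌊$106,889 × 125%/9⌋ = $14,845. Book value $92,044.
Year 7: ⌊$92,044 × 125%/9⌋ = $12,783. Book value $79,261.
Year 8: ⌊$79,261 × 125%/9⌋ = $11,008. Book value $68,253.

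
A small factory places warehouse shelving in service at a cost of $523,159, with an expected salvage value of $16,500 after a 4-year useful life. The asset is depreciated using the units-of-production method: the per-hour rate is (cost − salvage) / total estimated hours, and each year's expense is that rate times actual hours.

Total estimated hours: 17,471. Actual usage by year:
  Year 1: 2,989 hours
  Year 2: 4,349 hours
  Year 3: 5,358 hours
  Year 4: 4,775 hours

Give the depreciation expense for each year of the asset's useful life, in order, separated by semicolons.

$86,681; $126,121; $155,382; $138,475

Depreciable base = $523,159 − $16,500 = $506,659.
Rate = $506,659 / 17,471 hours = $29 per hour.
Year 1: 2,989 × $29 = $86,681. Book value $436,478.
Year 2: 4,349 × $29 = $126,121. Book value $310,357.
Year 3: 5,358 × $29 = $155,382. Book value $154,975.
Year 4: 4,775 × $29 = $138,475. Book value $16,500.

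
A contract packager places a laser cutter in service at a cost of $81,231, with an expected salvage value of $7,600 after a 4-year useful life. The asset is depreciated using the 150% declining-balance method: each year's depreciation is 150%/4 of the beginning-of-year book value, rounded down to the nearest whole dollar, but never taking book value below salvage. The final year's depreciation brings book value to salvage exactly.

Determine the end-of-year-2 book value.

Depreciable base = $81,231 − $7,600 = $73,631.
Year 1: ⌊$81,231 × 150%/4⌋ = $30,461. Book value $50,770.
Year 2: ⌊$50,770 × 150%/4⌋ = $19,038. Book value $31,732.

$31,732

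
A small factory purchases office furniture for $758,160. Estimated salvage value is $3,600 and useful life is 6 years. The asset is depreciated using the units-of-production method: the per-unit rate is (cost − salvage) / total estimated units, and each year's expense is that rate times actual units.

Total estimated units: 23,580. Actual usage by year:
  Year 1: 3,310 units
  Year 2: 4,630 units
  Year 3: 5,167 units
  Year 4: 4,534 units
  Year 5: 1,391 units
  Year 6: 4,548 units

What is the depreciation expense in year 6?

Depreciable base = $758,160 − $3,600 = $754,560.
Rate = $754,560 / 23,580 units = $32 per unit.
Year 1: 3,310 × $32 = $105,920. Book value $652,240.
Year 2: 4,630 × $32 = $148,160. Book value $504,080.
Year 3: 5,167 × $32 = $165,344. Book value $338,736.
Year 4: 4,534 × $32 = $145,088. Book value $193,648.
Year 5: 1,391 × $32 = $44,512. Book value $149,136.
Year 6: 4,548 × $32 = $145,536. Book value $3,600.

$145,536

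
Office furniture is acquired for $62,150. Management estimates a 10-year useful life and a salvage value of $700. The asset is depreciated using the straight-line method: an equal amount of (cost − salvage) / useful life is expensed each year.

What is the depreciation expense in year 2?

Depreciable base = $62,150 − $700 = $61,450.
Annual expense = $61,450 / 10 = $6,145.

$6,145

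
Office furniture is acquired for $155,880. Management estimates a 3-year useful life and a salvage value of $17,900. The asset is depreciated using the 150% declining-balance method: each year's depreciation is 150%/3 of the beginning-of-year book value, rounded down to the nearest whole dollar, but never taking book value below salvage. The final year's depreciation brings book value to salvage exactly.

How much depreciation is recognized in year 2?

Depreciable base = $155,880 − $17,900 = $137,980.
Year 1: ⌊$155,880 × 150%/3⌋ = $77,940. Book value $77,940.
Year 2: ⌊$77,940 × 150%/3⌋ = $38,970. Book value $38,970.

$38,970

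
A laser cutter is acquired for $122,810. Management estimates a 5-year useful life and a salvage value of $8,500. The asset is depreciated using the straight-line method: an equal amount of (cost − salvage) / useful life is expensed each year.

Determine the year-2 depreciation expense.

Depreciable base = $122,810 − $8,500 = $114,310.
Annual expense = $114,310 / 5 = $22,862.

$22,862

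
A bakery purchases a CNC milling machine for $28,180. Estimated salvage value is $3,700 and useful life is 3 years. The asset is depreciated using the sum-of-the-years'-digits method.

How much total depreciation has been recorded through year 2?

Depreciable base = $28,180 − $3,700 = $24,480.
Sum of the years' digits = 3+2+1 = 6.
Year 1: $24,480 × 3/6 = $12,240. Book value $15,940.
Year 2: $24,480 × 2/6 = $8,160. Book value $7,780.
Accumulated through year 2 = $28,180 − $7,780 = $20,400.

$20,400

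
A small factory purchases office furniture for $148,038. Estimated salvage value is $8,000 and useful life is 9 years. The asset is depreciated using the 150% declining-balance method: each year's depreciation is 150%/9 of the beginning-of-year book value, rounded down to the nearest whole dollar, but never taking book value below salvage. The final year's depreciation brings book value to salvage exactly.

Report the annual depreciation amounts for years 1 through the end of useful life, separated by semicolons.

Depreciable base = $148,038 − $8,000 = $140,038.
Year 1: ⌊$148,038 × 150%/9⌋ = $24,673. Book value $123,365.
Year 2: ⌊$123,365 × 150%/9⌋ = $20,560. Book value $102,805.
Year 3: ⌊$102,805 × 150%/9⌋ = $17,134. Book value $85,671.
Year 4: ⌊$85,671 × 150%/9⌋ = $14,278. Book value $71,393.
Year 5: ⌊$71,393 × 150%/9⌋ = $11,898. Book value $59,495.
Year 6: ⌊$59,495 × 150%/9⌋ = $9,915. Book value $49,580.
Year 7: ⌊$49,580 × 150%/9⌋ = $8,263. Book value $41,317.
Year 8: ⌊$41,317 × 150%/9⌋ = $6,886. Book value $34,431.
Year 9 (final): $34,431 − $8,000 = $26,431. Book value $8,000.

$24,673; $20,560; $17,134; $14,278; $11,898; $9,915; $8,263; $6,886; $26,431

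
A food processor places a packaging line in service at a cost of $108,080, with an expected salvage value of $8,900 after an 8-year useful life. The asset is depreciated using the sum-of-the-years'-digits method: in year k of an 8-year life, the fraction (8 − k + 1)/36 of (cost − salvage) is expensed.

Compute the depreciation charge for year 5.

Depreciable base = $108,080 − $8,900 = $99,180.
Sum of the years' digits = 8+7+6+5+4+3+2+1 = 36.
Year 1: $99,180 × 8/36 = $22,040. Book value $86,040.
Year 2: $99,180 × 7/36 = $19,285. Book value $66,755.
Year 3: $99,180 × 6/36 = $16,530. Book value $50,225.
Year 4: $99,180 × 5/36 = $13,775. Book value $36,450.
Year 5: $99,180 × 4/36 = $11,020. Book value $25,430.

$11,020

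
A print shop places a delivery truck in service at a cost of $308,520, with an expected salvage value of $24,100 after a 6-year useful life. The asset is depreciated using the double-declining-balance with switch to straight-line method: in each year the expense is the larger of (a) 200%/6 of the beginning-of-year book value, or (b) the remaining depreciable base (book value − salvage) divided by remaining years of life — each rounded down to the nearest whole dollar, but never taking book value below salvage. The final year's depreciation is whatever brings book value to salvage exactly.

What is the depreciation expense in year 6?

$16,529

Depreciable base = $308,520 − $24,100 = $284,420.
Year 1: DB = ⌊$308,520 × 200%/6⌋ = $102,840; SL = ⌊$284,420/6⌋ = $47,403 → take DB $102,840. Book value $205,680.
Year 2: DB = ⌊$205,680 × 200%/6⌋ = $68,560; SL = ⌊$181,580/5⌋ = $36,316 → take DB $68,560. Book value $137,120.
Year 3: DB = ⌊$137,120 × 200%/6⌋ = $45,706; SL = ⌊$113,020/4⌋ = $28,255 → take DB $45,706. Book value $91,414.
Year 4: DB = ⌊$91,414 × 200%/6⌋ = $30,471; SL = ⌊$67,314/3⌋ = $22,438 → take DB $30,471. Book value $60,943.
Year 5: DB = ⌊$60,943 × 200%/6⌋ = $20,314; SL = ⌊$36,843/2⌋ = $18,421 → take DB $20,314. Book value $40,629.
Year 6 (final): $40,629 − $24,100 = $16,529. Book value $24,100.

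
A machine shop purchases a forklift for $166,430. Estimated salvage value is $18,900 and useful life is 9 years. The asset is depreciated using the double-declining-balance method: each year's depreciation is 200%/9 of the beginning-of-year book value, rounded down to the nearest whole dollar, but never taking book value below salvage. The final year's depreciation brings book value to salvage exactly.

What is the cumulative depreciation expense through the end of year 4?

Depreciable base = $166,430 − $18,900 = $147,530.
Year 1: ⌊$166,430 × 200%/9⌋ = $36,984. Book value $129,446.
Year 2: ⌊$129,446 × 200%/9⌋ = $28,765. Book value $100,681.
Year 3: ⌊$100,681 × 200%/9⌋ = $22,373. Book value $78,308.
Year 4: ⌊$78,308 × 200%/9⌋ = $17,401. Book value $60,907.
Accumulated through year 4 = $166,430 − $60,907 = $105,523.

$105,523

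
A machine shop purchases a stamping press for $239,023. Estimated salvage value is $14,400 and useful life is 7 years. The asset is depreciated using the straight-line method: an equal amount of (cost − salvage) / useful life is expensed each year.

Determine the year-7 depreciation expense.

Depreciable base = $239,023 − $14,400 = $224,623.
Annual expense = $224,623 / 7 = $32,089.

$32,089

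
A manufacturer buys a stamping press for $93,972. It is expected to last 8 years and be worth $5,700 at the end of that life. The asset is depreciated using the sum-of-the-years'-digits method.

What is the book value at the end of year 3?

$42,480

Depreciable base = $93,972 − $5,700 = $88,272.
Sum of the years' digits = 8+7+6+5+4+3+2+1 = 36.
Year 1: $88,272 × 8/36 = $19,616. Book value $74,356.
Year 2: $88,272 × 7/36 = $17,164. Book value $57,192.
Year 3: $88,272 × 6/36 = $14,712. Book value $42,480.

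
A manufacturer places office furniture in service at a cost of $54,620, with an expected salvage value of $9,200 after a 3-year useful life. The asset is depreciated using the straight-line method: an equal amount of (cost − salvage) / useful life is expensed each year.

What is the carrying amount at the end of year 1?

Depreciable base = $54,620 − $9,200 = $45,420.
Annual expense = $45,420 / 3 = $15,140.
End of year 1: book value $39,480.

$39,480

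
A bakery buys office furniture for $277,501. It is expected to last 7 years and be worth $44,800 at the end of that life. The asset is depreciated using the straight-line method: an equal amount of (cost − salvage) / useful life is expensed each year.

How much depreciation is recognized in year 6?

$33,243

Depreciable base = $277,501 − $44,800 = $232,701.
Annual expense = $232,701 / 7 = $33,243.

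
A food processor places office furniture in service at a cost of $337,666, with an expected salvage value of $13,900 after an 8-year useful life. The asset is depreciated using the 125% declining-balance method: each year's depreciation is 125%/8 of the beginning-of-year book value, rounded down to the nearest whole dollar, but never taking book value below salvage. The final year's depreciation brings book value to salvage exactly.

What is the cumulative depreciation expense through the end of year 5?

Depreciable base = $337,666 − $13,900 = $323,766.
Year 1: ⌊$337,666 × 125%/8⌋ = $52,760. Book value $284,906.
Year 2: ⌊$284,906 × 125%/8⌋ = $44,516. Book value $240,390.
Year 3: ⌊$240,390 × 125%/8⌋ = $37,560. Book value $202,830.
Year 4: ⌊$202,830 × 125%/8⌋ = $31,692. Book value $171,138.
Year 5: ⌊$171,138 × 125%/8⌋ = $26,740. Book value $144,398.
Accumulated through year 5 = $337,666 − $144,398 = $193,268.

$193,268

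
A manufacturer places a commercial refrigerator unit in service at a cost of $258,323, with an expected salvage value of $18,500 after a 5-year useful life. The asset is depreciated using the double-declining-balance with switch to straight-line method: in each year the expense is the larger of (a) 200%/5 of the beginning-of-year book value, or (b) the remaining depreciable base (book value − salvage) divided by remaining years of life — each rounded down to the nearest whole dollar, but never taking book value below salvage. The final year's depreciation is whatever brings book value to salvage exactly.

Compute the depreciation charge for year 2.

$61,997

Depreciable base = $258,323 − $18,500 = $239,823.
Year 1: DB = ⌊$258,323 × 200%/5⌋ = $103,329; SL = ⌊$239,823/5⌋ = $47,964 → take DB $103,329. Book value $154,994.
Year 2: DB = ⌊$154,994 × 200%/5⌋ = $61,997; SL = ⌊$136,494/4⌋ = $34,123 → take DB $61,997. Book value $92,997.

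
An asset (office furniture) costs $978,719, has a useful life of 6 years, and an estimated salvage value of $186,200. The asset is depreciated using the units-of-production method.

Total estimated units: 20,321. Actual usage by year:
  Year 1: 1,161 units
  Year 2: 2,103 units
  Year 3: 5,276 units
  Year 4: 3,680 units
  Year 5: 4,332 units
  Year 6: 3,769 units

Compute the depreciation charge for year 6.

$146,991

Depreciable base = $978,719 − $186,200 = $792,519.
Rate = $792,519 / 20,321 units = $39 per unit.
Year 1: 1,161 × $39 = $45,279. Book value $933,440.
Year 2: 2,103 × $39 = $82,017. Book value $851,423.
Year 3: 5,276 × $39 = $205,764. Book value $645,659.
Year 4: 3,680 × $39 = $143,520. Book value $502,139.
Year 5: 4,332 × $39 = $168,948. Book value $333,191.
Year 6: 3,769 × $39 = $146,991. Book value $186,200.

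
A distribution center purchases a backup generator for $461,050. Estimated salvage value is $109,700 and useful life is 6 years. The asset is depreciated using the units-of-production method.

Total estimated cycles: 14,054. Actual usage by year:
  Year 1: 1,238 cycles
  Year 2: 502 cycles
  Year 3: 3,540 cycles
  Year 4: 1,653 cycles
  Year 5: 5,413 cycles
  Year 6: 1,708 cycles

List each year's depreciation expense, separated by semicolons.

Depreciable base = $461,050 − $109,700 = $351,350.
Rate = $351,350 / 14,054 cycles = $25 per cycle.
Year 1: 1,238 × $25 = $30,950. Book value $430,100.
Year 2: 502 × $25 = $12,550. Book value $417,550.
Year 3: 3,540 × $25 = $88,500. Book value $329,050.
Year 4: 1,653 × $25 = $41,325. Book value $287,725.
Year 5: 5,413 × $25 = $135,325. Book value $152,400.
Year 6: 1,708 × $25 = $42,700. Book value $109,700.

$30,950; $12,550; $88,500; $41,325; $135,325; $42,700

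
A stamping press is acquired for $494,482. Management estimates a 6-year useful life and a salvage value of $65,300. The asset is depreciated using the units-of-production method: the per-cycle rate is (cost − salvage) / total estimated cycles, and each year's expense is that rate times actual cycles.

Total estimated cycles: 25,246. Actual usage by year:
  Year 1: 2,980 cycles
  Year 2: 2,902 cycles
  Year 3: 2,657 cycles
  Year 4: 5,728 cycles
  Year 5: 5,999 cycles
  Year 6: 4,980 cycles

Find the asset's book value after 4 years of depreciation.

Depreciable base = $494,482 − $65,300 = $429,182.
Rate = $429,182 / 25,246 cycles = $17 per cycle.
Year 1: 2,980 × $17 = $50,660. Book value $443,822.
Year 2: 2,902 × $17 = $49,334. Book value $394,488.
Year 3: 2,657 × $17 = $45,169. Book value $349,319.
Year 4: 5,728 × $17 = $97,376. Book value $251,943.

$251,943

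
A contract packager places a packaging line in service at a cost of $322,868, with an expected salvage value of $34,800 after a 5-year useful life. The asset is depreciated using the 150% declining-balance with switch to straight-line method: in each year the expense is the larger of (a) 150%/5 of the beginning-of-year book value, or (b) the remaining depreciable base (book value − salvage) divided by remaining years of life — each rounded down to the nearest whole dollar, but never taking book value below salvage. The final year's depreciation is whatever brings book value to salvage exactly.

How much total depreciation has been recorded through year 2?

$164,662

Depreciable base = $322,868 − $34,800 = $288,068.
Year 1: DB = ⌊$322,868 × 150%/5⌋ = $96,860; SL = ⌊$288,068/5⌋ = $57,613 → take DB $96,860. Book value $226,008.
Year 2: DB = ⌊$226,008 × 150%/5⌋ = $67,802; SL = ⌊$191,208/4⌋ = $47,802 → take DB $67,802. Book value $158,206.
Accumulated through year 2 = $322,868 − $158,206 = $164,662.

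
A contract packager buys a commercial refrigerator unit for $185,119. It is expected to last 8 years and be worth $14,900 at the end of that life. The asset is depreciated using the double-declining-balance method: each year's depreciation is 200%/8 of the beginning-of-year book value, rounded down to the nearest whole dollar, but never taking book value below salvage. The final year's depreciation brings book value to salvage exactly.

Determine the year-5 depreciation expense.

$14,643

Depreciable base = $185,119 − $14,900 = $170,219.
Year 1: ⌊$185,119 × 200%/8⌋ = $46,279. Book value $138,840.
Year 2: ⌊$138,840 × 200%/8⌋ = $34,710. Book value $104,130.
Year 3: ⌊$104,130 × 200%/8⌋ = $26,032. Book value $78,098.
Year 4: ⌊$78,098 × 200%/8⌋ = $19,524. Book value $58,574.
Year 5: ⌊$58,574 × 200%/8⌋ = $14,643. Book value $43,931.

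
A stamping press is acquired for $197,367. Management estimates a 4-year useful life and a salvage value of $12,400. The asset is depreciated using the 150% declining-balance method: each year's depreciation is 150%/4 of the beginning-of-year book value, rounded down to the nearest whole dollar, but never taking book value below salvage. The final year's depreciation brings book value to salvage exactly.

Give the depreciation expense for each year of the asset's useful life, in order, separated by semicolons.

Depreciable base = $197,367 − $12,400 = $184,967.
Year 1: ⌊$197,367 × 150%/4⌋ = $74,012. Book value $123,355.
Year 2: ⌊$123,355 × 150%/4⌋ = $46,258. Book value $77,097.
Year 3: ⌊$77,097 × 150%/4⌋ = $28,911. Book value $48,186.
Year 4 (final): $48,186 − $12,400 = $35,786. Book value $12,400.

$74,012; $46,258; $28,911; $35,786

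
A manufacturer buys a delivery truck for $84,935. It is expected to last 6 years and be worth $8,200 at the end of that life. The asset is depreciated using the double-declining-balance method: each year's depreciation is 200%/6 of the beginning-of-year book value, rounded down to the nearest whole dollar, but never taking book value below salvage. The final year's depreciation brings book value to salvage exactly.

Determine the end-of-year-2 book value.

$37,750

Depreciable base = $84,935 − $8,200 = $76,735.
Year 1: ⌊$84,935 × 200%/6⌋ = $28,311. Book value $56,624.
Year 2: ⌊$56,624 × 200%/6⌋ = $18,874. Book value $37,750.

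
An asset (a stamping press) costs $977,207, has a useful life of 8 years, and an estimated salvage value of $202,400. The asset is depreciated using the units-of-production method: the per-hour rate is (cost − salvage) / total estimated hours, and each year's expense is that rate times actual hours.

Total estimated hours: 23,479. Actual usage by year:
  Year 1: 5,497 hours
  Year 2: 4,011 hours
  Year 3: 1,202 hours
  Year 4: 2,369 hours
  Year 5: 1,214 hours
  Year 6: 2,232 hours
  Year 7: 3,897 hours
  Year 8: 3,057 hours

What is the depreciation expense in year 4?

$78,177

Depreciable base = $977,207 − $202,400 = $774,807.
Rate = $774,807 / 23,479 hours = $33 per hour.
Year 1: 5,497 × $33 = $181,401. Book value $795,806.
Year 2: 4,011 × $33 = $132,363. Book value $663,443.
Year 3: 1,202 × $33 = $39,666. Book value $623,777.
Year 4: 2,369 × $33 = $78,177. Book value $545,600.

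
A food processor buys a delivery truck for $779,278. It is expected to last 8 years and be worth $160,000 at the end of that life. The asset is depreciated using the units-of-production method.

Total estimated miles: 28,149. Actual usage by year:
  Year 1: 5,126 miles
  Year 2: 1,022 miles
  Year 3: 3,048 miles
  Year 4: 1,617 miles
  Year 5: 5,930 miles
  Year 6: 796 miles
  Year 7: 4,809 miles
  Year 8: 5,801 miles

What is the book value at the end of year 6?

$393,420

Depreciable base = $779,278 − $160,000 = $619,278.
Rate = $619,278 / 28,149 miles = $22 per mile.
Year 1: 5,126 × $22 = $112,772. Book value $666,506.
Year 2: 1,022 × $22 = $22,484. Book value $644,022.
Year 3: 3,048 × $22 = $67,056. Book value $576,966.
Year 4: 1,617 × $22 = $35,574. Book value $541,392.
Year 5: 5,930 × $22 = $130,460. Book value $410,932.
Year 6: 796 × $22 = $17,512. Book value $393,420.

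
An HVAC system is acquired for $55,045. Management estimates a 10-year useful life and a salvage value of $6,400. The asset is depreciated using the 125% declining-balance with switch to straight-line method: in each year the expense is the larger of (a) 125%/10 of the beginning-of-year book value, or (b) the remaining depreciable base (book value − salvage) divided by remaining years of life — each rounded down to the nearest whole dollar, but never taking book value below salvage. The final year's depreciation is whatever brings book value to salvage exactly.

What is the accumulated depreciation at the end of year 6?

Depreciable base = $55,045 − $6,400 = $48,645.
Year 1: DB = ⌊$55,045 × 125%/10⌋ = $6,880; SL = ⌊$48,645/10⌋ = $4,864 → take DB $6,880. Book value $48,165.
Year 2: DB = ⌊$48,165 × 125%/10⌋ = $6,020; SL = ⌊$41,765/9⌋ = $4,640 → take DB $6,020. Book value $42,145.
Year 3: DB = ⌊$42,145 × 125%/10⌋ = $5,268; SL = ⌊$35,745/8⌋ = $4,468 → take DB $5,268. Book value $36,877.
Year 4: DB = ⌊$36,877 × 125%/10⌋ = $4,609; SL = ⌊$30,477/7⌋ = $4,353 → take DB $4,609. Book value $32,268.
Year 5: DB = ⌊$32,268 × 125%/10⌋ = $4,033; SL = ⌊$25,868/6⌋ = $4,311 → take SL $4,311. Book value $27,957.
Year 6: DB = ⌊$27,957 × 125%/10⌋ = $3,494; SL = ⌊$21,557/5⌋ = $4,311 → take SL $4,311. Book value $23,646.
Accumulated through year 6 = $55,045 − $23,646 = $31,399.

$31,399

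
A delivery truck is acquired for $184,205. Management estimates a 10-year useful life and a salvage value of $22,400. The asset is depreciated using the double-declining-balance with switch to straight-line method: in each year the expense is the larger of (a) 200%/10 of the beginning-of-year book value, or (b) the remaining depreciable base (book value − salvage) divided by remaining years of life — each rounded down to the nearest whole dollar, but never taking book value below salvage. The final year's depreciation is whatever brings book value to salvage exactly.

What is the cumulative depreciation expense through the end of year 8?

$153,299

Depreciable base = $184,205 − $22,400 = $161,805.
Year 1: DB = ⌊$184,205 × 200%/10⌋ = $36,841; SL = ⌊$161,805/10⌋ = $16,180 → take DB $36,841. Book value $147,364.
Year 2: DB = ⌊$147,364 × 200%/10⌋ = $29,472; SL = ⌊$124,964/9⌋ = $13,884 → take DB $29,472. Book value $117,892.
Year 3: DB = ⌊$117,892 × 200%/10⌋ = $23,578; SL = ⌊$95,492/8⌋ = $11,936 → take DB $23,578. Book value $94,314.
Year 4: DB = ⌊$94,314 × 200%/10⌋ = $18,862; SL = ⌊$71,914/7⌋ = $10,273 → take DB $18,862. Book value $75,452.
Year 5: DB = ⌊$75,452 × 200%/10⌋ = $15,090; SL = ⌊$53,052/6⌋ = $8,842 → take DB $15,090. Book value $60,362.
Year 6: DB = ⌊$60,362 × 200%/10⌋ = $12,072; SL = ⌊$37,962/5⌋ = $7,592 → take DB $12,072. Book value $48,290.
Year 7: DB = ⌊$48,290 × 200%/10⌋ = $9,658; SL = ⌊$25,890/4⌋ = $6,472 → take DB $9,658. Book value $38,632.
Year 8: DB = ⌊$38,632 × 200%/10⌋ = $7,726; SL = ⌊$16,232/3⌋ = $5,410 → take DB $7,726. Book value $30,906.
Accumulated through year 8 = $184,205 − $30,906 = $153,299.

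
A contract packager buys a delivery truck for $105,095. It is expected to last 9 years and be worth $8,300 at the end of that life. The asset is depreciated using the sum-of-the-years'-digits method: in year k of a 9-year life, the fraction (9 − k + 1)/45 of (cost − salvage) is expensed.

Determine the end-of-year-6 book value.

$21,206

Depreciable base = $105,095 − $8,300 = $96,795.
Sum of the years' digits = 9+8+7+6+5+4+3+2+1 = 45.
Year 1: $96,795 × 9/45 = $19,359. Book value $85,736.
Year 2: $96,795 × 8/45 = $17,208. Book value $68,528.
Year 3: $96,795 × 7/45 = $15,057. Book value $53,471.
Year 4: $96,795 × 6/45 = $12,906. Book value $40,565.
Year 5: $96,795 × 5/45 = $10,755. Book value $29,810.
Year 6: $96,795 × 4/45 = $8,604. Book value $21,206.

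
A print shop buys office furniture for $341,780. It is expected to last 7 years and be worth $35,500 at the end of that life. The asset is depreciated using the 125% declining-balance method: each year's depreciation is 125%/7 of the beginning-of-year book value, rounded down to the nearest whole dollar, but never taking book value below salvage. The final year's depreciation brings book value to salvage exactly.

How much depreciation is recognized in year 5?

$27,786

Depreciable base = $341,780 − $35,500 = $306,280.
Year 1: ⌊$341,780 × 125%/7⌋ = $61,032. Book value $280,748.
Year 2: ⌊$280,748 × 125%/7⌋ = $50,133. Book value $230,615.
Year 3: ⌊$230,615 × 125%/7⌋ = $41,181. Book value $189,434.
Year 4: ⌊$189,434 × 125%/7⌋ = $33,827. Book value $155,607.
Year 5: ⌊$155,607 × 125%/7⌋ = $27,786. Book value $127,821.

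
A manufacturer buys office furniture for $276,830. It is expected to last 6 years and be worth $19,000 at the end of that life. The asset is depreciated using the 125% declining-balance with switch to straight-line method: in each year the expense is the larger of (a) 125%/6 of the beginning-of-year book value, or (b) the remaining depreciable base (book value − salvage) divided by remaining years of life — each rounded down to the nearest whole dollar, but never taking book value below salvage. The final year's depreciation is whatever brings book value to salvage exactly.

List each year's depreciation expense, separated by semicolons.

Depreciable base = $276,830 − $19,000 = $257,830.
Year 1: DB = ⌊$276,830 × 125%/6⌋ = $57,672; SL = ⌊$257,830/6⌋ = $42,971 → take DB $57,672. Book value $219,158.
Year 2: DB = ⌊$219,158 × 125%/6⌋ = $45,657; SL = ⌊$200,158/5⌋ = $40,031 → take DB $45,657. Book value $173,501.
Year 3: DB = ⌊$173,501 × 125%/6⌋ = $36,146; SL = ⌊$154,501/4⌋ = $38,625 → take SL $38,625. Book value $134,876.
Year 4: DB = ⌊$134,876 × 125%/6⌋ = $28,099; SL = ⌊$115,876/3⌋ = $38,625 → take SL $38,625. Book value $96,251.
Year 5: DB = ⌊$96,251 × 125%/6⌋ = $20,052; SL = ⌊$77,251/2⌋ = $38,625 → take SL $38,625. Book value $57,626.
Year 6 (final): $57,626 − $19,000 = $38,626. Book value $19,000.

$57,672; $45,657; $38,625; $38,625; $38,625; $38,626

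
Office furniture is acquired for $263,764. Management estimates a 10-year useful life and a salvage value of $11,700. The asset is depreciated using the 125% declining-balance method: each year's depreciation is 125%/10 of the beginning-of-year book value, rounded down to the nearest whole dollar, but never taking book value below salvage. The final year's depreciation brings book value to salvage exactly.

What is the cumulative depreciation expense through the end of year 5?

$128,475

Depreciable base = $263,764 − $11,700 = $252,064.
Year 1: ⌊$263,764 × 125%/10⌋ = $32,970. Book value $230,794.
Year 2: ⌊$230,794 × 125%/10⌋ = $28,849. Book value $201,945.
Year 3: ⌊$201,945 × 125%/10⌋ = $25,243. Book value $176,702.
Year 4: ⌊$176,702 × 125%/10⌋ = $22,087. Book value $154,615.
Year 5: ⌊$154,615 × 125%/10⌋ = $19,326. Book value $135,289.
Accumulated through year 5 = $263,764 − $135,289 = $128,475.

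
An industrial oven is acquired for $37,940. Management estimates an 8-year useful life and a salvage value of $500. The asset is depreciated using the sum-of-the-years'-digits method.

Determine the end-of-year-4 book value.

Depreciable base = $37,940 − $500 = $37,440.
Sum of the years' digits = 8+7+6+5+4+3+2+1 = 36.
Year 1: $37,440 × 8/36 = $8,320. Book value $29,620.
Year 2: $37,440 × 7/36 = $7,280. Book value $22,340.
Year 3: $37,440 × 6/36 = $6,240. Book value $16,100.
Year 4: $37,440 × 5/36 = $5,200. Book value $10,900.

$10,900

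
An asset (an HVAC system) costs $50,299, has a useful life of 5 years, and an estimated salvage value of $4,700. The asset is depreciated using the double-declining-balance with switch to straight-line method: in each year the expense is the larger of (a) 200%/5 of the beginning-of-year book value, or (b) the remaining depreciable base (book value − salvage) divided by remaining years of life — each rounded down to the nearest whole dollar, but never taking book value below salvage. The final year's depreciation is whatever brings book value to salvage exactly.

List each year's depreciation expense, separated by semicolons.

Depreciable base = $50,299 − $4,700 = $45,599.
Year 1: DB = ⌊$50,299 × 200%/5⌋ = $20,119; SL = ⌊$45,599/5⌋ = $9,119 → take DB $20,119. Book value $30,180.
Year 2: DB = ⌊$30,180 × 200%/5⌋ = $12,072; SL = ⌊$25,480/4⌋ = $6,370 → take DB $12,072. Book value $18,108.
Year 3: DB = ⌊$18,108 × 200%/5⌋ = $7,243; SL = ⌊$13,408/3⌋ = $4,469 → take DB $7,243. Book value $10,865.
Year 4: DB = ⌊$10,865 × 200%/5⌋ = $4,346; SL = ⌊$6,165/2⌋ = $3,082 → take DB $4,346. Book value $6,519.
Year 5 (final): $6,519 − $4,700 = $1,819. Book value $4,700.

$20,119; $12,072; $7,243; $4,346; $1,819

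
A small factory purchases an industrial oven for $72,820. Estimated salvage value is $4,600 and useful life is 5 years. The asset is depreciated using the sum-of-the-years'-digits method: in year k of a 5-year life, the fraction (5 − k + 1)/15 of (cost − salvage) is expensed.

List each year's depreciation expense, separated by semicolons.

$22,740; $18,192; $13,644; $9,096; $4,548

Depreciable base = $72,820 − $4,600 = $68,220.
Sum of the years' digits = 5+4+3+2+1 = 15.
Year 1: $68,220 × 5/15 = $22,740. Book value $50,080.
Year 2: $68,220 × 4/15 = $18,192. Book value $31,888.
Year 3: $68,220 × 3/15 = $13,644. Book value $18,244.
Year 4: $68,220 × 2/15 = $9,096. Book value $9,148.
Year 5: $68,220 × 1/15 = $4,548. Book value $4,600.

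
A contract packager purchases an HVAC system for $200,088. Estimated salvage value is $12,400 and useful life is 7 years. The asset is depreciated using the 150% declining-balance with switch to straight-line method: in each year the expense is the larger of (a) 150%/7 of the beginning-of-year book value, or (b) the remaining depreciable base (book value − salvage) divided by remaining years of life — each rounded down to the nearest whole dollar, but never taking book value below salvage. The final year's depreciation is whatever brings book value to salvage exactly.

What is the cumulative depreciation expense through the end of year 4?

$124,196

Depreciable base = $200,088 − $12,400 = $187,688.
Year 1: DB = ⌊$200,088 × 150%/7⌋ = $42,876; SL = ⌊$187,688/7⌋ = $26,812 → take DB $42,876. Book value $157,212.
Year 2: DB = ⌊$157,212 × 150%/7⌋ = $33,688; SL = ⌊$144,812/6⌋ = $24,135 → take DB $33,688. Book value $123,524.
Year 3: DB = ⌊$123,524 × 150%/7⌋ = $26,469; SL = ⌊$111,124/5⌋ = $22,224 → take DB $26,469. Book value $97,055.
Year 4: DB = ⌊$97,055 × 150%/7⌋ = $20,797; SL = ⌊$84,655/4⌋ = $21,163 → take SL $21,163. Book value $75,892.
Accumulated through year 4 = $200,088 − $75,892 = $124,196.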